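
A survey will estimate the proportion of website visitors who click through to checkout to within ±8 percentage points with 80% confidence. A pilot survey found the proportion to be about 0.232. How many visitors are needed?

For a proportion with margin E = 0.08 at 80% confidence, z = 1.282.
n = p̂(1−p̂)(z/E)² = 0.232 × 0.768 × (1.282/0.08)² = 45.76
Round up: n = 46.

n = 46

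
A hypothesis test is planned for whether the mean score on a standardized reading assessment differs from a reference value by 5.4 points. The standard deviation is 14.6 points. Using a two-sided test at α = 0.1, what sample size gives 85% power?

53

For a one-sample z-test, n = ((z_{α/2} + z_β)·σ/δ)².
z_{α/2} = 1.645 (two-sided α = 0.1); z_β = 1.036 (power 85% → β = 0.15).
n = (2.681 × 14.6 / 5.4)² = 52.54
Round up: n = 53.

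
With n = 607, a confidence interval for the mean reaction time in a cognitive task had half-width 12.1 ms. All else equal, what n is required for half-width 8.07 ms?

1365

Margin of error scales as 1/√n, so n₂ = n₁·(E₁/E₂)².
n₂ = 607 × (12.1/8.07)² = 607 × 2.248 = 1364.54
Round up: n₂ = 1365.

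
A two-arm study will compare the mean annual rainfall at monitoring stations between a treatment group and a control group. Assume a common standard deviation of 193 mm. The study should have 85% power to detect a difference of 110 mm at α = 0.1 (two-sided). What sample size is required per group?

45 per group

For two equal groups, n per group = 2·((z_{α/2} + z_β)·σ/δ)².
z_{α/2} = 1.645; z_β = 1.036 (power 85%).
n = 2 × (2.681 × 193 / 110)² = 2 × 22.13 = 44.26
Round up: n = 45 per group.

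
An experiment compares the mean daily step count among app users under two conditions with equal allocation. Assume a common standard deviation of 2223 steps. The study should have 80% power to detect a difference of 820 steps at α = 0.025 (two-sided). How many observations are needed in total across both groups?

For two equal groups, n per group = 2·((z_{α/2} + z_β)·σ/δ)².
z_{α/2} = 2.241; z_β = 0.842 (power 80%).
n = 2 × (3.083 × 2223 / 820)² = 2 × 69.86 = 139.72
Round up: n = 140 per group.
Total across both groups: 2 × 140 = 280.

280 total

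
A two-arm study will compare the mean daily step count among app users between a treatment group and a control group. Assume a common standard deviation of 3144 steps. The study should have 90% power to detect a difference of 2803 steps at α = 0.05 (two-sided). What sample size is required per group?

For two equal groups, n per group = 2·((z_{α/2} + z_β)·σ/δ)².
z_{α/2} = 1.960; z_β = 1.282 (power 90%).
n = 2 × (3.242 × 3144 / 2803)² = 2 × 13.22 = 26.44
Round up: n = 27 per group.

27 per group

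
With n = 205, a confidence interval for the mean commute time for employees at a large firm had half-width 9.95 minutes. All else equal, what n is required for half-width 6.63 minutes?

Margin of error scales as 1/√n, so n₂ = n₁·(E₁/E₂)².
n₂ = 205 × (9.95/6.63)² = 205 × 2.252 = 461.66
Round up: n₂ = 462.

n = 462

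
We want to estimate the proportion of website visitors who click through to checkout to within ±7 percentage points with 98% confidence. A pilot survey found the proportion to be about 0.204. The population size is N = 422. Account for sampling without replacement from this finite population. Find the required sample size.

127

For a proportion with margin E = 0.07 at 98% confidence, z = 2.326.
n = p̂(1−p̂)(z/E)² = 0.204 × 0.796 × (2.326/0.07)² = 179.29 — call this n₀.
Finite-population correction with N = 422: n = n₀ / (1 + (n₀−1)/N) = 179.29 / 1.422 = 126.08
Round up: n = 127.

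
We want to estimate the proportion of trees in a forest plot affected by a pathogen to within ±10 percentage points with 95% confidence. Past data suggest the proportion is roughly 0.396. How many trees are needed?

92

For a proportion with margin E = 0.1 at 95% confidence, z = 1.960.
n = p̂(1−p̂)(z/E)² = 0.396 × 0.604 × (1.960/0.1)² = 91.88
Round up: n = 92.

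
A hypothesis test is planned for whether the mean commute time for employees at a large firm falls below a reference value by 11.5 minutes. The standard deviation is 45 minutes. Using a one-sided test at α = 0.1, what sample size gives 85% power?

n = 83

For a one-sample z-test, n = ((z_α + z_β)·σ/δ)².
z_α = 1.282 (one-sided α = 0.1); z_β = 1.036 (power 85% → β = 0.15).
n = (2.318 × 45 / 11.5)² = 82.27
Round up: n = 83.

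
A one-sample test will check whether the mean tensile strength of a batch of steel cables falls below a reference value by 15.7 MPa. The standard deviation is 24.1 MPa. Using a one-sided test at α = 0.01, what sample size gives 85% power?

For a one-sample z-test, n = ((z_α + z_β)·σ/δ)².
z_α = 2.326 (one-sided α = 0.01); z_β = 1.036 (power 85% → β = 0.15).
n = (3.362 × 24.1 / 15.7)² = 26.63
Round up: n = 27.

27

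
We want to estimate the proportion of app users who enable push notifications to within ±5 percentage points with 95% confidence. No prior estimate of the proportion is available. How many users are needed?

385

For a proportion with margin E = 0.05 at 95% confidence, z = 1.960.
With no prior estimate, use p = 0.5, which maximizes p(1−p) at 0.25.
n = 0.25 × (z/E)² = 0.25 × (1.960/0.05)² = 384.16
Round up: n = 385.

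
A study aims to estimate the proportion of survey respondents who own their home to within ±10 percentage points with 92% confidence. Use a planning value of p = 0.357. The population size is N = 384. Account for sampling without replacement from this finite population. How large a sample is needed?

For a proportion with margin E = 0.1 at 92% confidence, z = 1.751.
n = p̂(1−p̂)(z/E)² = 0.357 × 0.643 × (1.751/0.1)² = 70.38 — call this n₀.
Finite-population correction with N = 384: n = n₀ / (1 + (n₀−1)/N) = 70.38 / 1.181 = 59.59
Round up: n = 60.

n = 60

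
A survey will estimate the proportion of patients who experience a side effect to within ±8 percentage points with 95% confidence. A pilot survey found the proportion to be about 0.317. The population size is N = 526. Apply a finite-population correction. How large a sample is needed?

For a proportion with margin E = 0.08 at 95% confidence, z = 1.960.
n = p̂(1−p̂)(z/E)² = 0.317 × 0.683 × (1.960/0.08)² = 129.96 — call this n₀.
Finite-population correction with N = 526: n = n₀ / (1 + (n₀−1)/N) = 129.96 / 1.245 = 104.39
Round up: n = 105.

105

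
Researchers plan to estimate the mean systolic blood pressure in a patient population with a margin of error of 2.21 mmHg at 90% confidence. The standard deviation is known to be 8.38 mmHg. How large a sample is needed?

39

For a mean, the margin of error is E = z·σ/√n, so n = (zσ/E)².
At 90% confidence, z = 1.645.
n = (1.645 × 8.38 / 2.21)² = 38.91
Round up: n = 39.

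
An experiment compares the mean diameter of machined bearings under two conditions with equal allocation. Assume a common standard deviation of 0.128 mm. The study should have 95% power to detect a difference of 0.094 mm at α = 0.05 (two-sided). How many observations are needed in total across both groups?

For two equal groups, n per group = 2·((z_{α/2} + z_β)·σ/δ)².
z_{α/2} = 1.960; z_β = 1.645 (power 95%).
n = 2 × (3.605 × 0.128 / 0.094)² = 2 × 24.10 = 48.20
Round up: n = 49 per group.
Total across both groups: 2 × 49 = 98.

98 total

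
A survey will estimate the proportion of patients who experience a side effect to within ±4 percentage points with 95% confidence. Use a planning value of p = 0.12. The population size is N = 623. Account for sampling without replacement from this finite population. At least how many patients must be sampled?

181

For a proportion with margin E = 0.04 at 95% confidence, z = 1.960.
n = p̂(1−p̂)(z/E)² = 0.12 × 0.88 × (1.960/0.04)² = 253.55 — call this n₀.
Finite-population correction with N = 623: n = n₀ / (1 + (n₀−1)/N) = 253.55 / 1.405 = 180.46
Round up: n = 181.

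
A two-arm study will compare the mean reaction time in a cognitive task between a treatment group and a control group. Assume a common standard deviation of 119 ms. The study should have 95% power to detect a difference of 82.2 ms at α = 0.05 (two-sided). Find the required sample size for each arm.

55 per group

For two equal groups, n per group = 2·((z_{α/2} + z_β)·σ/δ)².
z_{α/2} = 1.960; z_β = 1.645 (power 95%).
n = 2 × (3.605 × 119 / 82.2)² = 2 × 27.24 = 54.48
Round up: n = 55 per group.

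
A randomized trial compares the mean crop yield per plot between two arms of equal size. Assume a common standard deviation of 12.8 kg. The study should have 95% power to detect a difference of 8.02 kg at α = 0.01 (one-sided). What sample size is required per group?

For two equal groups, n per group = 2·((z_α + z_β)·σ/δ)².
z_α = 2.326; z_β = 1.645 (power 95%).
n = 2 × (3.971 × 12.8 / 8.02)² = 2 × 40.17 = 80.34
Round up: n = 81 per group.

81 per group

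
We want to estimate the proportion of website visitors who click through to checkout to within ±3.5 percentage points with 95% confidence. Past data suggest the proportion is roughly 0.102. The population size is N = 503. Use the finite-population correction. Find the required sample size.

For a proportion with margin E = 0.035 at 95% confidence, z = 1.960.
n = p̂(1−p̂)(z/E)² = 0.102 × 0.898 × (1.960/0.035)² = 287.25 — call this n₀.
Finite-population correction with N = 503: n = n₀ / (1 + (n₀−1)/N) = 287.25 / 1.569 = 183.08
Round up: n = 184.

n = 184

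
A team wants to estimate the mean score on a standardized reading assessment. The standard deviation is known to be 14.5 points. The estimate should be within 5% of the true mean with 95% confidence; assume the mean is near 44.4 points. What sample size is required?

164

For a mean, the margin of error is E = z·σ/√n, so n = (zσ/E)².
At 95% confidence, z = 1.960.
E = 5% of 44.4 = 2.22 points.
n = (1.960 × 14.5 / 2.22)² = 163.89
Round up: n = 164.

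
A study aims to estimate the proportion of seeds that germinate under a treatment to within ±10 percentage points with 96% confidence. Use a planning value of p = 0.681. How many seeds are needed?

For a proportion with margin E = 0.1 at 96% confidence, z = 2.054.
n = p̂(1−p̂)(z/E)² = 0.681 × 0.319 × (2.054/0.1)² = 91.65
Round up: n = 92.

92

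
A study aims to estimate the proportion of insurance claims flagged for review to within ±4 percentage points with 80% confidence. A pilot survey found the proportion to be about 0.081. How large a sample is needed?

77

For a proportion with margin E = 0.04 at 80% confidence, z = 1.282.
n = p̂(1−p̂)(z/E)² = 0.081 × 0.919 × (1.282/0.04)² = 76.46
Round up: n = 77.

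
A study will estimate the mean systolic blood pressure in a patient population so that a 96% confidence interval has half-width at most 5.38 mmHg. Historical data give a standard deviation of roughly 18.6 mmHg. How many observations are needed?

For a mean, the margin of error is E = z·σ/√n, so n = (zσ/E)².
At 96% confidence, z = 2.054.
n = (2.054 × 18.6 / 5.38)² = 50.43
Round up: n = 51.

51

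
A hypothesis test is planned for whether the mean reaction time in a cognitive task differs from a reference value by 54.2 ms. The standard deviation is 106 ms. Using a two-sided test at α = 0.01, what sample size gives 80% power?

45

For a one-sample z-test, n = ((z_{α/2} + z_β)·σ/δ)².
z_{α/2} = 2.576 (two-sided α = 0.01); z_β = 0.842 (power 80% → β = 0.2).
n = (3.418 × 106 / 54.2)² = 44.68
Round up: n = 45.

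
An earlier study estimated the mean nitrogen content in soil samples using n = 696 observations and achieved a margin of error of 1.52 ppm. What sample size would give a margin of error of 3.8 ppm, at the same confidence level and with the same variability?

112

Margin of error scales as 1/√n, so n₂ = n₁·(E₁/E₂)².
n₂ = 696 × (1.52/3.8)² = 696 × 0.16 = 111.36
Round up: n₂ = 112.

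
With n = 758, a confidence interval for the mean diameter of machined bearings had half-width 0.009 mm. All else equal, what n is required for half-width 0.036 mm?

Margin of error scales as 1/√n, so n₂ = n₁·(E₁/E₂)².
n₂ = 758 × (0.009/0.036)² = 758 × 0.0625 = 47.38
Round up: n₂ = 48.

48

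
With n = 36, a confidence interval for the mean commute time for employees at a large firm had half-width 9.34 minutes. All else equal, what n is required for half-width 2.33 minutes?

579

Margin of error scales as 1/√n, so n₂ = n₁·(E₁/E₂)².
n₂ = 36 × (9.34/2.33)² = 36 × 16.07 = 578.52
Round up: n₂ = 579.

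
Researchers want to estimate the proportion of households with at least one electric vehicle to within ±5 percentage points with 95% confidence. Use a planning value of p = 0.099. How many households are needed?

n = 138

For a proportion with margin E = 0.05 at 95% confidence, z = 1.960.
n = p̂(1−p̂)(z/E)² = 0.099 × 0.901 × (1.960/0.05)² = 137.07
Round up: n = 138.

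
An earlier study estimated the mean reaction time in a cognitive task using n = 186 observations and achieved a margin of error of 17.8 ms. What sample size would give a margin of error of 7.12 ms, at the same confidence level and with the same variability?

n = 1163

Margin of error scales as 1/√n, so n₂ = n₁·(E₁/E₂)².
n₂ = 186 × (17.8/7.12)² = 186 × 6.25 = 1162.50
Round up: n₂ = 1163.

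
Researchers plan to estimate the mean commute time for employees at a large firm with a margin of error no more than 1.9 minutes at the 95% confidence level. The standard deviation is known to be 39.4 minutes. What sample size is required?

For a mean, the margin of error is E = z·σ/√n, so n = (zσ/E)².
At 95% confidence, z = 1.960.
n = (1.960 × 39.4 / 1.9)² = 1651.95
Round up: n = 1652.

1652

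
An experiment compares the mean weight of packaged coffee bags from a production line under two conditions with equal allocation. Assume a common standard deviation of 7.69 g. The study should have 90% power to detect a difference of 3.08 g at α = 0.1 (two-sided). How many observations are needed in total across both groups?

For two equal groups, n per group = 2·((z_{α/2} + z_β)·σ/δ)².
z_{α/2} = 1.645; z_β = 1.282 (power 90%).
n = 2 × (2.927 × 7.69 / 3.08)² = 2 × 53.41 = 106.82
Round up: n = 107 per group.
Total across both groups: 2 × 107 = 214.

214 total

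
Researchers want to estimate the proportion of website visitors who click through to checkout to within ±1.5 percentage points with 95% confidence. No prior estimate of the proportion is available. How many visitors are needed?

4269

For a proportion with margin E = 0.015 at 95% confidence, z = 1.960.
With no prior estimate, use p = 0.5, which maximizes p(1−p) at 0.25.
n = 0.25 × (z/E)² = 0.25 × (1.960/0.015)² = 4268.44
Round up: n = 4269.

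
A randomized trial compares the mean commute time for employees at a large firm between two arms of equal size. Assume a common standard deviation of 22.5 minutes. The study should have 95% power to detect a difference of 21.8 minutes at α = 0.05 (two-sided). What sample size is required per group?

For two equal groups, n per group = 2·((z_{α/2} + z_β)·σ/δ)².
z_{α/2} = 1.960; z_β = 1.645 (power 95%).
n = 2 × (3.605 × 22.5 / 21.8)² = 2 × 13.84 = 27.68
Round up: n = 28 per group.

28 per group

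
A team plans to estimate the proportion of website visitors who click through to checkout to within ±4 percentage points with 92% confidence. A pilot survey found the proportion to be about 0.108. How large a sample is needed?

n = 185

For a proportion with margin E = 0.04 at 92% confidence, z = 1.751.
n = p̂(1−p̂)(z/E)² = 0.108 × 0.892 × (1.751/0.04)² = 184.60
Round up: n = 185.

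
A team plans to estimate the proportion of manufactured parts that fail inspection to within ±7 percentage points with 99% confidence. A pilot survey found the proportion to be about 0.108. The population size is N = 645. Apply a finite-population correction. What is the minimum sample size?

For a proportion with margin E = 0.07 at 99% confidence, z = 2.576.
n = p̂(1−p̂)(z/E)² = 0.108 × 0.892 × (2.576/0.07)² = 130.46 — call this n₀.
Finite-population correction with N = 645: n = n₀ / (1 + (n₀−1)/N) = 130.46 / 1.201 = 108.63
Round up: n = 109.

109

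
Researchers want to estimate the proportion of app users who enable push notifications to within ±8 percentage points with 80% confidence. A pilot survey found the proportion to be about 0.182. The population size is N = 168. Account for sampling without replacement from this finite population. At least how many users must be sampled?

For a proportion with margin E = 0.08 at 80% confidence, z = 1.282.
n = p̂(1−p̂)(z/E)² = 0.182 × 0.818 × (1.282/0.08)² = 38.23 — call this n₀.
Finite-population correction with N = 168: n = n₀ / (1 + (n₀−1)/N) = 38.23 / 1.222 = 31.28
Round up: n = 32.

n = 32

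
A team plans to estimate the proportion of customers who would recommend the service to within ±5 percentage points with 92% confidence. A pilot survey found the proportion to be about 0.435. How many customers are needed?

For a proportion with margin E = 0.05 at 92% confidence, z = 1.751.
n = p̂(1−p̂)(z/E)² = 0.435 × 0.565 × (1.751/0.05)² = 301.42
Round up: n = 302.

n = 302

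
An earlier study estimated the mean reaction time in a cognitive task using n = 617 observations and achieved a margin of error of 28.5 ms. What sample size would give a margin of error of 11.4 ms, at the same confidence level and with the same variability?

3857

Margin of error scales as 1/√n, so n₂ = n₁·(E₁/E₂)².
n₂ = 617 × (28.5/11.4)² = 617 × 6.25 = 3856.25
Round up: n₂ = 3857.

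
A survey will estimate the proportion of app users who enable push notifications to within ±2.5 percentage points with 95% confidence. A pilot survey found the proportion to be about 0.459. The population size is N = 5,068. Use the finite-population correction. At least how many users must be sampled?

1174

For a proportion with margin E = 0.025 at 95% confidence, z = 1.960.
n = p̂(1−p̂)(z/E)² = 0.459 × 0.541 × (1.960/0.025)² = 1526.31 — call this n₀.
Finite-population correction with N = 5,068: n = n₀ / (1 + (n₀−1)/N) = 1526.31 / 1.301 = 1173.18
Round up: n = 1174.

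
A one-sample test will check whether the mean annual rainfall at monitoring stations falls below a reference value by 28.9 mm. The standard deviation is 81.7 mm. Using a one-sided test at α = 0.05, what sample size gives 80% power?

50

For a one-sample z-test, n = ((z_α + z_β)·σ/δ)².
z_α = 1.645 (one-sided α = 0.05); z_β = 0.842 (power 80% → β = 0.2).
n = (2.487 × 81.7 / 28.9)² = 49.43
Round up: n = 50.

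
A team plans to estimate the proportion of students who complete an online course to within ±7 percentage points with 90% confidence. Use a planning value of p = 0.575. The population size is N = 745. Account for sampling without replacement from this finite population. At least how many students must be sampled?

For a proportion with margin E = 0.07 at 90% confidence, z = 1.645.
n = p̂(1−p̂)(z/E)² = 0.575 × 0.425 × (1.645/0.07)² = 134.96 — call this n₀.
Finite-population correction with N = 745: n = n₀ / (1 + (n₀−1)/N) = 134.96 / 1.18 = 114.37
Round up: n = 115.

n = 115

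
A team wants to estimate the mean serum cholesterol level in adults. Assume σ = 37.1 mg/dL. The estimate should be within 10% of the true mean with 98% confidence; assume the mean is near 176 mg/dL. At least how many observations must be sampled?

For a mean, the margin of error is E = z·σ/√n, so n = (zσ/E)².
At 98% confidence, z = 2.326.
E = 10% of 176 = 17.6 mg/dL.
n = (2.326 × 37.1 / 17.6)² = 24.04
Round up: n = 25.

25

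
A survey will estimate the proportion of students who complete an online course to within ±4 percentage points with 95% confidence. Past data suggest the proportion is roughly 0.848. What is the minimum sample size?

For a proportion with margin E = 0.04 at 95% confidence, z = 1.960.
n = p̂(1−p̂)(z/E)² = 0.848 × 0.152 × (1.960/0.04)² = 309.48
Round up: n = 310.

310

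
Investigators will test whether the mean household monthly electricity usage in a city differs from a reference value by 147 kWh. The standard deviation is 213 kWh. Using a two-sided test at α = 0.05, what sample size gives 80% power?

For a one-sample z-test, n = ((z_{α/2} + z_β)·σ/δ)².
z_{α/2} = 1.960 (two-sided α = 0.05); z_β = 0.842 (power 80% → β = 0.2).
n = (2.802 × 213 / 147)² = 16.48
Round up: n = 17.

n = 17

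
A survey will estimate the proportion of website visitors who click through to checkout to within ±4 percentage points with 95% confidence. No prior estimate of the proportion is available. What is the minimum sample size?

For a proportion with margin E = 0.04 at 95% confidence, z = 1.960.
With no prior estimate, use p = 0.5, which maximizes p(1−p) at 0.25.
n = 0.25 × (z/E)² = 0.25 × (1.960/0.04)² = 600.25
Round up: n = 601.

n = 601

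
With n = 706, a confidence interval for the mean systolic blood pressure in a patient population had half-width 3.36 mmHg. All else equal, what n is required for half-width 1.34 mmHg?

Margin of error scales as 1/√n, so n₂ = n₁·(E₁/E₂)².
n₂ = 706 × (3.36/1.34)² = 706 × 6.287 = 4438.62
Round up: n₂ = 4439.

4439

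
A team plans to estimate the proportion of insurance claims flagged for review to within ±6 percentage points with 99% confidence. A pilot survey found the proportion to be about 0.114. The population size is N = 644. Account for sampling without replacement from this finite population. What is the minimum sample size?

145

For a proportion with margin E = 0.06 at 99% confidence, z = 2.576.
n = p̂(1−p̂)(z/E)² = 0.114 × 0.886 × (2.576/0.06)² = 186.18 — call this n₀.
Finite-population correction with N = 644: n = n₀ / (1 + (n₀−1)/N) = 186.18 / 1.288 = 144.55
Round up: n = 145.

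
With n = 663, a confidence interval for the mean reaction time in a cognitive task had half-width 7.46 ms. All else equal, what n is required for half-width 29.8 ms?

42

Margin of error scales as 1/√n, so n₂ = n₁·(E₁/E₂)².
n₂ = 663 × (7.46/29.8)² = 663 × 0.06267 = 41.55
Round up: n₂ = 42.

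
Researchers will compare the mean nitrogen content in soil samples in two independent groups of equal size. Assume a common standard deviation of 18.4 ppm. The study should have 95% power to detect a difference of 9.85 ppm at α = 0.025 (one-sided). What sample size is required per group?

91 per group

For two equal groups, n per group = 2·((z_α + z_β)·σ/δ)².
z_α = 1.960; z_β = 1.645 (power 95%).
n = 2 × (3.605 × 18.4 / 9.85)² = 2 × 45.35 = 90.70
Round up: n = 91 per group.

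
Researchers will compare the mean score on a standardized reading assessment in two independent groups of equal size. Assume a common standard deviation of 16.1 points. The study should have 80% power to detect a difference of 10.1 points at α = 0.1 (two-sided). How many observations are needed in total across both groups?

For two equal groups, n per group = 2·((z_{α/2} + z_β)·σ/δ)².
z_{α/2} = 1.645; z_β = 0.842 (power 80%).
n = 2 × (2.487 × 16.1 / 10.1)² = 2 × 15.72 = 31.44
Round up: n = 32 per group.
Total across both groups: 2 × 32 = 64.

64 total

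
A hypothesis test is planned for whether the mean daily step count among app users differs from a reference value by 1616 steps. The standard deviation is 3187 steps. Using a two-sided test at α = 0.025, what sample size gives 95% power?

59

For a one-sample z-test, n = ((z_{α/2} + z_β)·σ/δ)².
z_{α/2} = 2.241 (two-sided α = 0.025); z_β = 1.645 (power 95% → β = 0.05).
n = (3.886 × 3187 / 1616)² = 58.73
Round up: n = 59.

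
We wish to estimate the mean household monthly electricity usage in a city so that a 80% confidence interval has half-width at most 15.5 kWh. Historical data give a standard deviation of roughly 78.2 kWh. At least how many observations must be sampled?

For a mean, the margin of error is E = z·σ/√n, so n = (zσ/E)².
At 80% confidence, z = 1.282.
n = (1.282 × 78.2 / 15.5)² = 41.83
Round up: n = 42.

42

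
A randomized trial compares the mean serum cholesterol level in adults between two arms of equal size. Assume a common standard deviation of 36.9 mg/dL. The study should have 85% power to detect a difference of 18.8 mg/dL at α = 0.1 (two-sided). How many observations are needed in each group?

56 per group

For two equal groups, n per group = 2·((z_{α/2} + z_β)·σ/δ)².
z_{α/2} = 1.645; z_β = 1.036 (power 85%).
n = 2 × (2.681 × 36.9 / 18.8)² = 2 × 27.69 = 55.38
Round up: n = 56 per group.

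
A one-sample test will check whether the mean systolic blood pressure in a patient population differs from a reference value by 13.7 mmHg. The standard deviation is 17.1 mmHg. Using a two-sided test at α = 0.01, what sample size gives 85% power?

21

For a one-sample z-test, n = ((z_{α/2} + z_β)·σ/δ)².
z_{α/2} = 2.576 (two-sided α = 0.01); z_β = 1.036 (power 85% → β = 0.15).
n = (3.612 × 17.1 / 13.7)² = 20.33
Round up: n = 21.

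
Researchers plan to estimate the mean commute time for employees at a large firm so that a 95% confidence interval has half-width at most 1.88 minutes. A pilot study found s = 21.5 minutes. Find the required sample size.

503

For a mean, the margin of error is E = z·σ/√n, so n = (zσ/E)².
At 95% confidence, z = 1.960.
n = (1.960 × 21.5 / 1.88)² = 502.43
Round up: n = 503.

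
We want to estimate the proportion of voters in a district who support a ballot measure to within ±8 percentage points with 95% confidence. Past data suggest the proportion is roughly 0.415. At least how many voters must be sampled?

For a proportion with margin E = 0.08 at 95% confidence, z = 1.960.
n = p̂(1−p̂)(z/E)² = 0.415 × 0.585 × (1.960/0.08)² = 145.73
Round up: n = 146.

146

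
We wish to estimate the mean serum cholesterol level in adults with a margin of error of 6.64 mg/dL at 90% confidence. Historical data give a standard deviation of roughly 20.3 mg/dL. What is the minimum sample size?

For a mean, the margin of error is E = z·σ/√n, so n = (zσ/E)².
At 90% confidence, z = 1.645.
n = (1.645 × 20.3 / 6.64)² = 25.29
Round up: n = 26.

26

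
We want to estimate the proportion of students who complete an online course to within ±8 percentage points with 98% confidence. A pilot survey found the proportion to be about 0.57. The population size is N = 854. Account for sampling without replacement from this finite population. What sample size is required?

For a proportion with margin E = 0.08 at 98% confidence, z = 2.326.
n = p̂(1−p̂)(z/E)² = 0.57 × 0.43 × (2.326/0.08)² = 207.20 — call this n₀.
Finite-population correction with N = 854: n = n₀ / (1 + (n₀−1)/N) = 207.20 / 1.241 = 166.96
Round up: n = 167.

167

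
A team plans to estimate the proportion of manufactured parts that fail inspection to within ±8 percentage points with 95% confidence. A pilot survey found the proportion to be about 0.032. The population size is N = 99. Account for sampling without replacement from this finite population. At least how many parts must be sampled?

For a proportion with margin E = 0.08 at 95% confidence, z = 1.960.
n = p̂(1−p̂)(z/E)² = 0.032 × 0.968 × (1.960/0.08)² = 18.59 — call this n₀.
Finite-population correction with N = 99: n = n₀ / (1 + (n₀−1)/N) = 18.59 / 1.178 = 15.78
Round up: n = 16.

16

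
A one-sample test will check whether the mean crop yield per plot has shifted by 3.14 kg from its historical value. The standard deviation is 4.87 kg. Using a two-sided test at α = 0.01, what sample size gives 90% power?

For a one-sample z-test, n = ((z_{α/2} + z_β)·σ/δ)².
z_{α/2} = 2.576 (two-sided α = 0.01); z_β = 1.282 (power 90% → β = 0.1).
n = (3.858 × 4.87 / 3.14)² = 35.80
Round up: n = 36.

36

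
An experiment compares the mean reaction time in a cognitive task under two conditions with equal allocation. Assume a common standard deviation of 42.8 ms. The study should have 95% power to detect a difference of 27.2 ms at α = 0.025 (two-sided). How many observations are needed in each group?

75 per group

For two equal groups, n per group = 2·((z_{α/2} + z_β)·σ/δ)².
z_{α/2} = 2.241; z_β = 1.645 (power 95%).
n = 2 × (3.886 × 42.8 / 27.2)² = 2 × 37.39 = 74.78
Round up: n = 75 per group.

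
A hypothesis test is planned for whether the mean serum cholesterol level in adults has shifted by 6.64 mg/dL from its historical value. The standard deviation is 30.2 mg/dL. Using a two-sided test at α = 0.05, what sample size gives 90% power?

For a one-sample z-test, n = ((z_{α/2} + z_β)·σ/δ)².
z_{α/2} = 1.960 (two-sided α = 0.05); z_β = 1.282 (power 90% → β = 0.1).
n = (3.242 × 30.2 / 6.64)² = 217.42
Round up: n = 218.

218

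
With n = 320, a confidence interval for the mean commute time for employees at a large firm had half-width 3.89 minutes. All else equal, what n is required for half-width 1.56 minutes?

n = 1990

Margin of error scales as 1/√n, so n₂ = n₁·(E₁/E₂)².
n₂ = 320 × (3.89/1.56)² = 320 × 6.218 = 1989.76
Round up: n₂ = 1990.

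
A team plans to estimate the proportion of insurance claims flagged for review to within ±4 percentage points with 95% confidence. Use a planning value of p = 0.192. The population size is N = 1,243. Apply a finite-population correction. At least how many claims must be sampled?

For a proportion with margin E = 0.04 at 95% confidence, z = 1.960.
n = p̂(1−p̂)(z/E)² = 0.192 × 0.808 × (1.960/0.04)² = 372.48 — call this n₀.
Finite-population correction with N = 1,243: n = n₀ / (1 + (n₀−1)/N) = 372.48 / 1.299 = 286.74
Round up: n = 287.

287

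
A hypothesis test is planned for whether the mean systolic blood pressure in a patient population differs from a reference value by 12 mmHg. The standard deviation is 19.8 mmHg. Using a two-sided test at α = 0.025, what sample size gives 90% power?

34

For a one-sample z-test, n = ((z_{α/2} + z_β)·σ/δ)².
z_{α/2} = 2.241 (two-sided α = 0.025); z_β = 1.282 (power 90% → β = 0.1).
n = (3.523 × 19.8 / 12)² = 33.79
Round up: n = 34.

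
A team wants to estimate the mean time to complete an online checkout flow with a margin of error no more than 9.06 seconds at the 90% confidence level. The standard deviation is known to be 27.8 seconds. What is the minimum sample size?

26

For a mean, the margin of error is E = z·σ/√n, so n = (zσ/E)².
At 90% confidence, z = 1.645.
n = (1.645 × 27.8 / 9.06)² = 25.48
Round up: n = 26.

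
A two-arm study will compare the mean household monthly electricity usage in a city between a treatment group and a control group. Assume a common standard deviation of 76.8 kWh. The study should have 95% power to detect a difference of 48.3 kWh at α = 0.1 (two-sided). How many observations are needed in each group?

For two equal groups, n per group = 2·((z_{α/2} + z_β)·σ/δ)².
z_{α/2} = 1.645; z_β = 1.645 (power 95%).
n = 2 × (3.290 × 76.8 / 48.3)² = 2 × 27.37 = 54.74
Round up: n = 55 per group.

55 per group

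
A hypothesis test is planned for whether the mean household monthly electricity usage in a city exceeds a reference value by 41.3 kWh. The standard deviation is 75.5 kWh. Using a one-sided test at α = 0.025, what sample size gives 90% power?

36

For a one-sample z-test, n = ((z_α + z_β)·σ/δ)².
z_α = 1.960 (one-sided α = 0.025); z_β = 1.282 (power 90% → β = 0.1).
n = (3.242 × 75.5 / 41.3)² = 35.13
Round up: n = 36.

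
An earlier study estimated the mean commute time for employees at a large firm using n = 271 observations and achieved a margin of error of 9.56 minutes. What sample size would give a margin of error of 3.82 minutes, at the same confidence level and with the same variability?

n = 1698

Margin of error scales as 1/√n, so n₂ = n₁·(E₁/E₂)².
n₂ = 271 × (9.56/3.82)² = 271 × 6.263 = 1697.27
Round up: n₂ = 1698.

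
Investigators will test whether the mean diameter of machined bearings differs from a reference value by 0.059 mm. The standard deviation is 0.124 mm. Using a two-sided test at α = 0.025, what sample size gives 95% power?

67

For a one-sample z-test, n = ((z_{α/2} + z_β)·σ/δ)².
z_{α/2} = 2.241 (two-sided α = 0.025); z_β = 1.645 (power 95% → β = 0.05).
n = (3.886 × 0.124 / 0.059)² = 66.70
Round up: n = 67.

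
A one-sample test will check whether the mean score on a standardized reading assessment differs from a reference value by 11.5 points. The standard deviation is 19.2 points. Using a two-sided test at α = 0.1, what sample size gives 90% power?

24

For a one-sample z-test, n = ((z_{α/2} + z_β)·σ/δ)².
z_{α/2} = 1.645 (two-sided α = 0.1); z_β = 1.282 (power 90% → β = 0.1).
n = (2.927 × 19.2 / 11.5)² = 23.88
Round up: n = 24.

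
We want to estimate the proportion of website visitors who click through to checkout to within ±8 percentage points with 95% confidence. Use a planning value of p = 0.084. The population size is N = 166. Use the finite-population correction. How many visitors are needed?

37

For a proportion with margin E = 0.08 at 95% confidence, z = 1.960.
n = p̂(1−p̂)(z/E)² = 0.084 × 0.916 × (1.960/0.08)² = 46.19 — call this n₀.
Finite-population correction with N = 166: n = n₀ / (1 + (n₀−1)/N) = 46.19 / 1.272 = 36.31
Round up: n = 37.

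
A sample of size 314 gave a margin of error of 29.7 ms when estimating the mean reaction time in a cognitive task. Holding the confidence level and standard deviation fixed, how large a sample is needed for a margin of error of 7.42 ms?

Margin of error scales as 1/√n, so n₂ = n₁·(E₁/E₂)².
n₂ = 314 × (29.7/7.42)² = 314 × 16.02 = 5030.28
Round up: n₂ = 5031.

5031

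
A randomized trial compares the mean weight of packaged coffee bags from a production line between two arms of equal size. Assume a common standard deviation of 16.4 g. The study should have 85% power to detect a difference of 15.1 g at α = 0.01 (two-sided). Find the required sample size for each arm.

31 per group

For two equal groups, n per group = 2·((z_{α/2} + z_β)·σ/δ)².
z_{α/2} = 2.576; z_β = 1.036 (power 85%).
n = 2 × (3.612 × 16.4 / 15.1)² = 2 × 15.39 = 30.78
Round up: n = 31 per group.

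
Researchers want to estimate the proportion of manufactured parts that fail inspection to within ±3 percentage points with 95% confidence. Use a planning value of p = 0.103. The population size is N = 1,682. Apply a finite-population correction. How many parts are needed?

320

For a proportion with margin E = 0.03 at 95% confidence, z = 1.960.
n = p̂(1−p̂)(z/E)² = 0.103 × 0.897 × (1.960/0.03)² = 394.37 — call this n₀.
Finite-population correction with N = 1,682: n = n₀ / (1 + (n₀−1)/N) = 394.37 / 1.234 = 319.59
Round up: n = 320.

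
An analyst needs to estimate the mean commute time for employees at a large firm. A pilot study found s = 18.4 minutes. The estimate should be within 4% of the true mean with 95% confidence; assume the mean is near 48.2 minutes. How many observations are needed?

n = 350

For a mean, the margin of error is E = z·σ/√n, so n = (zσ/E)².
At 95% confidence, z = 1.960.
E = 4% of 48.2 = 1.928 minutes.
n = (1.960 × 18.4 / 1.928)² = 349.89
Round up: n = 350.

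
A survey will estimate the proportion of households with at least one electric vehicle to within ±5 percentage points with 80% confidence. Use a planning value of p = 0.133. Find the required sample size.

For a proportion with margin E = 0.05 at 80% confidence, z = 1.282.
n = p̂(1−p̂)(z/E)² = 0.133 × 0.867 × (1.282/0.05)² = 75.81
Round up: n = 76.

76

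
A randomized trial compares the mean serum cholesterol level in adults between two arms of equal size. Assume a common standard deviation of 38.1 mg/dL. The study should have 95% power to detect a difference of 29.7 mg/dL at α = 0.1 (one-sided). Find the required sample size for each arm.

For two equal groups, n per group = 2·((z_α + z_β)·σ/δ)².
z_α = 1.282; z_β = 1.645 (power 95%).
n = 2 × (2.927 × 38.1 / 29.7)² = 2 × 14.10 = 28.20
Round up: n = 29 per group.

29 per group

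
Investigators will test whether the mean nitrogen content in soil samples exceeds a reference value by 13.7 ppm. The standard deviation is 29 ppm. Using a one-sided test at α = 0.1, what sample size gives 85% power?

For a one-sample z-test, n = ((z_α + z_β)·σ/δ)².
z_α = 1.282 (one-sided α = 0.1); z_β = 1.036 (power 85% → β = 0.15).
n = (2.318 × 29 / 13.7)² = 24.08
Round up: n = 25.

25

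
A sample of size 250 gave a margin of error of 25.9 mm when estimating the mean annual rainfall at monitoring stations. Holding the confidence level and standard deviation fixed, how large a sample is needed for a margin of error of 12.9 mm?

1008

Margin of error scales as 1/√n, so n₂ = n₁·(E₁/E₂)².
n₂ = 250 × (25.9/12.9)² = 250 × 4.031 = 1007.75
Round up: n₂ = 1008.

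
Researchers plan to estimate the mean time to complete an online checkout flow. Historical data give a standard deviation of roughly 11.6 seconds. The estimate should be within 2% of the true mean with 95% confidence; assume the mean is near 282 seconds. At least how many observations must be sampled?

n = 17

For a mean, the margin of error is E = z·σ/√n, so n = (zσ/E)².
At 95% confidence, z = 1.960.
E = 2% of 282 = 5.64 seconds.
n = (1.960 × 11.6 / 5.64)² = 16.25
Round up: n = 17.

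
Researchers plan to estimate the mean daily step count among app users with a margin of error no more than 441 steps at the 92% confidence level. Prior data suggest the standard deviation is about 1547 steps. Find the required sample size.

For a mean, the margin of error is E = z·σ/√n, so n = (zσ/E)².
At 92% confidence, z = 1.751.
n = (1.751 × 1547 / 441)² = 37.73
Round up: n = 38.

n = 38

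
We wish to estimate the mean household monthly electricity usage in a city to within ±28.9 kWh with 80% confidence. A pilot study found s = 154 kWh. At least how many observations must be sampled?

n = 47

For a mean, the margin of error is E = z·σ/√n, so n = (zσ/E)².
At 80% confidence, z = 1.282.
n = (1.282 × 154 / 28.9)² = 46.67
Round up: n = 47.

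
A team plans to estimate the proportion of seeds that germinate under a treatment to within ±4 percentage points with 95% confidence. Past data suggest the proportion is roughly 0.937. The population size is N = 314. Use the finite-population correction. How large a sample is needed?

n = 98

For a proportion with margin E = 0.04 at 95% confidence, z = 1.960.
n = p̂(1−p̂)(z/E)² = 0.937 × 0.063 × (1.960/0.04)² = 141.73 — call this n₀.
Finite-population correction with N = 314: n = n₀ / (1 + (n₀−1)/N) = 141.73 / 1.448 = 97.88
Round up: n = 98.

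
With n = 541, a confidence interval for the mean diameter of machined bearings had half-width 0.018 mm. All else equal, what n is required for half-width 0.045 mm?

Margin of error scales as 1/√n, so n₂ = n₁·(E₁/E₂)².
n₂ = 541 × (0.018/0.045)² = 541 × 0.16 = 86.56
Round up: n₂ = 87.

87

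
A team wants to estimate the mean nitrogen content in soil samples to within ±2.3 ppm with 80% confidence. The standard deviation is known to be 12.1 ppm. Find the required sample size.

46

For a mean, the margin of error is E = z·σ/√n, so n = (zσ/E)².
At 80% confidence, z = 1.282.
n = (1.282 × 12.1 / 2.3)² = 45.49
Round up: n = 46.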